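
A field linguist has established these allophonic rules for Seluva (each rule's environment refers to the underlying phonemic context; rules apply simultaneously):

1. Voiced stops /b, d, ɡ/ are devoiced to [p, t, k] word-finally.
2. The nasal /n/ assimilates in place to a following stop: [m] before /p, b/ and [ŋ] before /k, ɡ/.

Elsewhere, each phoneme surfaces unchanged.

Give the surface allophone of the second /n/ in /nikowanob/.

[n]

/n/ (between /a/ and /o/): rule 2 targets it, but not before a labial or velar stop → unchanged [n].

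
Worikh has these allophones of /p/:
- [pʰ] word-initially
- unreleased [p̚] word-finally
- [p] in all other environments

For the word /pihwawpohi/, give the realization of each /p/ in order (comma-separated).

Occurrence 1 (position 1): word-initially → [pʰ].
Occurrence 2 (position 7): no conditioning environment matches → elsewhere allophone [p].

[pʰ], [p]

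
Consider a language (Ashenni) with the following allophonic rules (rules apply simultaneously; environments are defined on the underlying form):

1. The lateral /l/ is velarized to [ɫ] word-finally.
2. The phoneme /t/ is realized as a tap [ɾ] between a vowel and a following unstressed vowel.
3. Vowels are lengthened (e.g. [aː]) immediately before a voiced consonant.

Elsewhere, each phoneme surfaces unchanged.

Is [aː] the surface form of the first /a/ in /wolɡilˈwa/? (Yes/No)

No

/a/ — word-final; rule 3 does not apply here → [a].
The actual realization is [a], not [aː].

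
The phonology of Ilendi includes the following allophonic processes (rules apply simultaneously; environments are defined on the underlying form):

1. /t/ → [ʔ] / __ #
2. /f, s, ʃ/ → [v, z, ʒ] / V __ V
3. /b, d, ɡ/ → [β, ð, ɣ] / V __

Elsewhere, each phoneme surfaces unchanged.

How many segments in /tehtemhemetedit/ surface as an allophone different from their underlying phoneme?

Segments that undergo a rule: /d/ → [ð] (rule 3); /t/ → [ʔ] (rule 1).
All other segments surface unchanged.

2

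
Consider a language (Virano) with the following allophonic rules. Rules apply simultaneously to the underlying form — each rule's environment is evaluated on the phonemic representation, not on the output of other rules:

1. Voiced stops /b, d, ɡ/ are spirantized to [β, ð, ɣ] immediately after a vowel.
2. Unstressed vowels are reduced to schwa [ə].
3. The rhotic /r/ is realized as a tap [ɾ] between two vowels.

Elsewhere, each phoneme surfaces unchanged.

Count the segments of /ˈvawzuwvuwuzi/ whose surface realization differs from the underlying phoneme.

4

Segments that undergo a rule: /u/ → [ə] (rule 2); /u/ → [ə] (rule 2); /u/ → [ə] (rule 2); /i/ → [ə] (rule 2).
All other segments surface unchanged.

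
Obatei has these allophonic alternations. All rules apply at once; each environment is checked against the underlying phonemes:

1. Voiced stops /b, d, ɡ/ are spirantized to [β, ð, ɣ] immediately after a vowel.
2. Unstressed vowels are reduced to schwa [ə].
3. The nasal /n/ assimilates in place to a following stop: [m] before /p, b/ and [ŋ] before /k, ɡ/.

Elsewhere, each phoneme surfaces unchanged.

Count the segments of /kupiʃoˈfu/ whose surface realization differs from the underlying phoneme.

Segments that undergo a rule: /u/ → [ə] (rule 2); /i/ → [ə] (rule 2); /o/ → [ə] (rule 2).
All other segments surface unchanged.

3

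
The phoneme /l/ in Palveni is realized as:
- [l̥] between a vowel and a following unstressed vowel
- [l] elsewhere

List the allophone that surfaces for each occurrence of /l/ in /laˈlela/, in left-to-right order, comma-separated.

[l], [l], [l̥]

Occurrence 1 (position 1): no conditioning environment matches → elsewhere allophone [l].
Occurrence 2 (position 3): no conditioning environment matches → elsewhere allophone [l].
Occurrence 3 (position 5): between a vowel and a following unstressed vowel → [l̥].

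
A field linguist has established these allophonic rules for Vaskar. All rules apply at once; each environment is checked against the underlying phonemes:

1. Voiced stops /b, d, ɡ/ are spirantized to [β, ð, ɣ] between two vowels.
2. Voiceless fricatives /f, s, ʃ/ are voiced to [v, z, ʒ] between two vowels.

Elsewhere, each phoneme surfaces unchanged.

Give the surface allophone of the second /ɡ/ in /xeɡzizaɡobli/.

/ɡ/ — between /a/ and /o/, between two vowels — surfaces as [ɣ] (rule 1).

[ɣ]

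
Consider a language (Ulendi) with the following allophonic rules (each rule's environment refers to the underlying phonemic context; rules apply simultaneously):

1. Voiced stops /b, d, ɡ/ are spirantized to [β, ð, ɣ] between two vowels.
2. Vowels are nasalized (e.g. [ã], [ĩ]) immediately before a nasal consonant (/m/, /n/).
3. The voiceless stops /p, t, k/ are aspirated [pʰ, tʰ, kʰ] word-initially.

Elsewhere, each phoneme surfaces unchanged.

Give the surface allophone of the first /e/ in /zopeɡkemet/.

[e]

/e/ (between /p/ and /ɡ/) is in the target of rule 2 but the environment (before a nasal consonant) is not met → [e].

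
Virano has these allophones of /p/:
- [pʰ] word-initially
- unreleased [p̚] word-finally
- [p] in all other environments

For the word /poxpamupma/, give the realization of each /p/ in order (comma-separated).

[pʰ], [p], [p]

Occurrence 1 (position 1): word-initially → [pʰ].
Occurrence 2 (position 4): no conditioning environment matches → elsewhere allophone [p].
Occurrence 3 (position 8): no conditioning environment matches → elsewhere allophone [p].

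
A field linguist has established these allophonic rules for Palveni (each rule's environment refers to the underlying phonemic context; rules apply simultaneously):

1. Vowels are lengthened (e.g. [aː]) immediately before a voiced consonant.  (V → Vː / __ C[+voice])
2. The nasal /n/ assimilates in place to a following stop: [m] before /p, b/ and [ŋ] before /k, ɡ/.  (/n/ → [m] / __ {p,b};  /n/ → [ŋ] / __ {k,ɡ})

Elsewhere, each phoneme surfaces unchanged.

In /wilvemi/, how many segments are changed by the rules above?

Segments that undergo a rule: /i/ → [iː] (rule 1); /e/ → [eː] (rule 1).
All other segments surface unchanged.

2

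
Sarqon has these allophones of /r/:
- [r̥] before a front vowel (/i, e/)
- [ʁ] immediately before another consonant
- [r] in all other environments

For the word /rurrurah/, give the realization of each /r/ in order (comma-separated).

[r], [ʁ], [r], [r]

Occurrence 1 (position 1): no conditioning environment matches → elsewhere allophone [r].
Occurrence 2 (position 3): immediately before another consonant → [ʁ].
Occurrence 3 (position 4): no conditioning environment matches → elsewhere allophone [r].
Occurrence 4 (position 6): no conditioning environment matches → elsewhere allophone [r].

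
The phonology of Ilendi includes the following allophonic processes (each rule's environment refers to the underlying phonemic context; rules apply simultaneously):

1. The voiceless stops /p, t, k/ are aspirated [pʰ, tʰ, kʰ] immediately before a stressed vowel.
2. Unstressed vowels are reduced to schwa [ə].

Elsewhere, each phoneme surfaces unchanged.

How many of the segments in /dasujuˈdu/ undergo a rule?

Segments that undergo a rule: /a/ → [ə] (rule 2); /u/ → [ə] (rule 2); /u/ → [ə] (rule 2).
All other segments surface unchanged.

3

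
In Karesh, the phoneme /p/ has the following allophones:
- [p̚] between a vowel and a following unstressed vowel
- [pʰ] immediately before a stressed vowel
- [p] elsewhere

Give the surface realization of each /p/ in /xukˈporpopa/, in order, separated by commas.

Occurrence 1 (position 4): immediately before a stressed vowel → [pʰ].
Occurrence 2 (position 7): no conditioning environment matches → elsewhere allophone [p].
Occurrence 3 (position 9): between a vowel and a following unstressed vowel → [p̚].

[pʰ], [p], [p̚]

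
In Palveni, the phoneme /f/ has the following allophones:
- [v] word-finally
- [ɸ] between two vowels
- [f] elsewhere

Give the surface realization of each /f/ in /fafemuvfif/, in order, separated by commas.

Occurrence 1 (position 1): no conditioning environment matches → elsewhere allophone [f].
Occurrence 2 (position 3): between two vowels → [ɸ].
Occurrence 3 (position 8): no conditioning environment matches → elsewhere allophone [f].
Occurrence 4 (position 10): word-finally → [v].

[f], [ɸ], [f], [v]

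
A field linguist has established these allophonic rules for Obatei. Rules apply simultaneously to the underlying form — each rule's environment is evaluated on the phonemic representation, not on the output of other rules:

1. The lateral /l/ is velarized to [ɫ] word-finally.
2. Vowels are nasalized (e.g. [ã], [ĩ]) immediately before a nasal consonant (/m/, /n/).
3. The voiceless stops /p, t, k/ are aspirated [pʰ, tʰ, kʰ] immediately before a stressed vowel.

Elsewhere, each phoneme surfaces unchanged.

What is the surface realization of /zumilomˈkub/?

[zũmilõmˈkʰub]

/z/ — not in any rule's target class → [z].
/u/ meets the environment for rule 2 (before a nasal consonant) → [ũ].
/m/ (between /u/ and /i/): no rule targets it → [m].
/i/ — between /m/ and /l/; rule 2 does not apply here → [i].
/l/ (between /i/ and /o/) is in the target of rule 1 but the environment (word-finally) is not met → [l].
/o/ meets the environment for rule 2 (before a nasal consonant) → [õ].
/m/ — not in any rule's target class → [m].
Rule 3 applies to /k/ (between /m/ and /u/: immediately before a stressed vowel) → [kʰ].
/u/ (between /k/ and /b/): rule 2 targets it, but not before a nasal consonant → unchanged [u].
/b/ stays [b].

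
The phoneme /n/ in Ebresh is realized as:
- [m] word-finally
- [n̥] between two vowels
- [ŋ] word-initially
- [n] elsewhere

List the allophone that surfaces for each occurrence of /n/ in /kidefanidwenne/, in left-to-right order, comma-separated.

Occurrence 1 (position 7): between two vowels → [n̥].
Occurrence 2 (position 12): no conditioning environment matches → elsewhere allophone [n].
Occurrence 3 (position 13): no conditioning environment matches → elsewhere allophone [n].

[n̥], [n], [n]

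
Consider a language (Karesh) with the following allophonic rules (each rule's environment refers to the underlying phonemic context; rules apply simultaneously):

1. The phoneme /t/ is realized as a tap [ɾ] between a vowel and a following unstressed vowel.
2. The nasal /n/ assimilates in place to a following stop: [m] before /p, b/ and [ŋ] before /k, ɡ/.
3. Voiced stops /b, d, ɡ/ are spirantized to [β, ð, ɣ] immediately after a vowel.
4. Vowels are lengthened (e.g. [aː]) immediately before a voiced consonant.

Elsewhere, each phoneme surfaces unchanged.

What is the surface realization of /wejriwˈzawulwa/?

[weːjriːwˈzaːwuːlwa]

/w/ — not in any rule's target class → [w].
/e/ meets the environment for rule 4 (before a voiced consonant) → [eː].
/j/ (between /e/ and /r/): no rule targets it → [j].
/r/ (between /j/ and /i/) is unaffected → [r].
/i/ meets the environment for rule 4 (before a voiced consonant) → [iː].
/w/ (between /i/ and /z/): no rule targets it → [w].
/z/ — not in any rule's target class → [z].
Rule 4 applies to /a/ (between /z/ and /w/: before a voiced consonant) → [aː].
/w/ — not in any rule's target class → [w].
/u/ — between /w/ and /l/, before a voiced consonant — surfaces as [uː] (rule 4).
/l/ (between /u/ and /w/): no rule targets it → [l].
/w/ stays [w].
/a/ (word-final) is in the target of rule 4 but the environment (before a voiced consonant) is not met → [a].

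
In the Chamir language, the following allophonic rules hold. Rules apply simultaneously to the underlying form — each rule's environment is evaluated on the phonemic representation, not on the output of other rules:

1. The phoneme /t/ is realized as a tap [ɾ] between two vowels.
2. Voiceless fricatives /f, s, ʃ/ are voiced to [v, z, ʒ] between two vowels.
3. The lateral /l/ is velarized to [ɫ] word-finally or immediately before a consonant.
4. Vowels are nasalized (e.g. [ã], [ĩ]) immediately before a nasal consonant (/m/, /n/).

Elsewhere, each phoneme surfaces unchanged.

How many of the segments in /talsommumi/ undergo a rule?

3

Segments that undergo a rule: /l/ → [ɫ] (rule 3); /o/ → [õ] (rule 4); /u/ → [ũ] (rule 4).
All other segments surface unchanged.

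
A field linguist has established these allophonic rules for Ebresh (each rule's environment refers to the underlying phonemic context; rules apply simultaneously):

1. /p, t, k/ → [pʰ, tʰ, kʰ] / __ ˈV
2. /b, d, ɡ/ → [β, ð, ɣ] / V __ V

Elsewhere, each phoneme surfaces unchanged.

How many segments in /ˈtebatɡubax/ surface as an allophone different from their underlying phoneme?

3

Segments that undergo a rule: /t/ → [tʰ] (rule 1); /b/ → [β] (rule 2); /b/ → [β] (rule 2).
All other segments surface unchanged.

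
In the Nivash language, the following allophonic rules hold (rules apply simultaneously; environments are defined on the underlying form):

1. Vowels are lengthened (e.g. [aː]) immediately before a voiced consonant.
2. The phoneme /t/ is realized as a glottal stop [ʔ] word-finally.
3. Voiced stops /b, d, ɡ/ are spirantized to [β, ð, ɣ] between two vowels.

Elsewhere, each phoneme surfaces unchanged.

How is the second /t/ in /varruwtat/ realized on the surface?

[ʔ]

/t/ (word-final) occurs word-finally → [ʔ] by rule 2.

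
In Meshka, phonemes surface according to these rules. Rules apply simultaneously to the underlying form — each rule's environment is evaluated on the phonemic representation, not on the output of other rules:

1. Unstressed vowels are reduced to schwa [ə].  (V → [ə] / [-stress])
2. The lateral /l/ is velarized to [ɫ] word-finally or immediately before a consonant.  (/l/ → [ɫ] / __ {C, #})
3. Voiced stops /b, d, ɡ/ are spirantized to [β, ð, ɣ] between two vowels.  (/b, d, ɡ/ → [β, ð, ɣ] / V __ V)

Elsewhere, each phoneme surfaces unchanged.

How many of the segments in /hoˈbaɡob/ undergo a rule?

4

Segments that undergo a rule: /o/ → [ə] (rule 1); /b/ → [β] (rule 3); /ɡ/ → [ɣ] (rule 3); /o/ → [ə] (rule 1).
All other segments surface unchanged.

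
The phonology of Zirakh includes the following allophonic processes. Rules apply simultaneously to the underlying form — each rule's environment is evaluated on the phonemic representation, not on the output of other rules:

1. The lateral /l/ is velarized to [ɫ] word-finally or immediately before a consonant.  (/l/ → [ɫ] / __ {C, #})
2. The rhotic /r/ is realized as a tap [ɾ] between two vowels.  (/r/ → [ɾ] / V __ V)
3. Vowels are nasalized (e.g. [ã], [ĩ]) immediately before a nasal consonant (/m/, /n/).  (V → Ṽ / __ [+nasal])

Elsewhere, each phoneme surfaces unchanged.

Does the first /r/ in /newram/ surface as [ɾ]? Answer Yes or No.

/r/ (between /w/ and /a/): rule 2 targets it, but not between two vowels → unchanged [r].
The actual realization is [r], not [ɾ].

No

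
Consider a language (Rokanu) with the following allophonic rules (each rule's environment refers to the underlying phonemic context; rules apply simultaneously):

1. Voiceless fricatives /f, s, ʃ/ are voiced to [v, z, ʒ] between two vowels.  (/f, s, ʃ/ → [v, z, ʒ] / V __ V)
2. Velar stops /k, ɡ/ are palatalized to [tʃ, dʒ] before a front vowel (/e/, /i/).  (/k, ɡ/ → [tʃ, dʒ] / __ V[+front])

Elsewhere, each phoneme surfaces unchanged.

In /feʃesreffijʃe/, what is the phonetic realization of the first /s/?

/s/ (between /e/ and /r/) fails the environment for rule 1, so it stays [s].

[s]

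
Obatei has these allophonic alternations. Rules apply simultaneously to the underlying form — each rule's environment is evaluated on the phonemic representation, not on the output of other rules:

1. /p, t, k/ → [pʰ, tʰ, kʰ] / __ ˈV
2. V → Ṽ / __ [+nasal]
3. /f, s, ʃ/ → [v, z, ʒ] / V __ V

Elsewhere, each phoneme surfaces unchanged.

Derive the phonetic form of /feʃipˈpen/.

/f/ (word-initial) is in the target of rule 3 but the environment (between two vowels) is not met → [f].
/e/ (between /f/ and /ʃ/) is in the target of rule 2 but the environment (before a nasal consonant) is not met → [e].
/ʃ/ — between /e/ and /i/, between two vowels — surfaces as [ʒ] (rule 3).
/i/ (between /ʃ/ and /p/) is in the target of rule 2 but the environment (before a nasal consonant) is not met → [i].
/p/ (between /i/ and /p/): rule 1 targets it, but not immediately before a stressed vowel → unchanged [p].
/p/ (between /p/ and /e/): immediately before a stressed vowel, so rule 1 applies → [pʰ].
/e/ (between /p/ and /n/) occurs before a nasal consonant → [ẽ] by rule 2.
/n/ — not in any rule's target class → [n].

[feʒipˈpʰẽn]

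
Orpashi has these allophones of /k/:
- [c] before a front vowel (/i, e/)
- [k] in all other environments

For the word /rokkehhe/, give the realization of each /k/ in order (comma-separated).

Occurrence 1 (position 3): no conditioning environment matches → elsewhere allophone [k].
Occurrence 2 (position 4): before a front vowel → [c].

[k], [c]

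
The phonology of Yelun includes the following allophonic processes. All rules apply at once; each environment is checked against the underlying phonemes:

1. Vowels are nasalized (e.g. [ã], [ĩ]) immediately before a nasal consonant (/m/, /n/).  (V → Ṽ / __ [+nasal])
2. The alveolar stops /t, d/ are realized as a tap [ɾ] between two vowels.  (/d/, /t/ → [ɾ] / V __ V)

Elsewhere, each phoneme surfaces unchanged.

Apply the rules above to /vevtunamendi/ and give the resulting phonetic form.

[vevtũnãmẽndi]

/v/ stays [v].
/e/ (between /v/ and /v/) is in the target of rule 1 but the environment (before a nasal consonant) is not met → [e].
/v/ stays [v].
/t/ (between /v/ and /u/): rule 2 targets it, but not between two vowels → unchanged [t].
Rule 1 applies to /u/ (between /t/ and /n/: before a nasal consonant) → [ũ].
/n/ — not in any rule's target class → [n].
/a/ (between /n/ and /m/) occurs before a nasal consonant → [ã] by rule 1.
/m/ (between /a/ and /e/) is unaffected → [m].
/e/ (between /m/ and /n/): before a nasal consonant, so rule 1 applies → [ẽ].
/n/ — not in any rule's target class → [n].
/d/ — between /n/ and /i/; rule 2 does not apply here → [d].
/i/ (word-final) is in the target of rule 1 but the environment (before a nasal consonant) is not met → [i].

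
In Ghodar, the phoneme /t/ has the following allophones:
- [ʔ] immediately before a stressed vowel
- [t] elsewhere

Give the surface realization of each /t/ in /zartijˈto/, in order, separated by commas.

Occurrence 1 (position 4): no conditioning environment matches → elsewhere allophone [t].
Occurrence 2 (position 7): immediately before a stressed vowel → [ʔ].

[t], [ʔ]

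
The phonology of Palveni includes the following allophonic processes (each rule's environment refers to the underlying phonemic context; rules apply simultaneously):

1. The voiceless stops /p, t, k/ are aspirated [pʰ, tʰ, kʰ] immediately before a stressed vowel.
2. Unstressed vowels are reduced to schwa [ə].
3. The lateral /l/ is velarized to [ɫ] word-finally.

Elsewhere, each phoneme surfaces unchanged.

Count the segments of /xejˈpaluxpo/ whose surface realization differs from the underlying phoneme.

4

Segments that undergo a rule: /e/ → [ə] (rule 2); /p/ → [pʰ] (rule 1); /u/ → [ə] (rule 2); /o/ → [ə] (rule 2).
All other segments surface unchanged.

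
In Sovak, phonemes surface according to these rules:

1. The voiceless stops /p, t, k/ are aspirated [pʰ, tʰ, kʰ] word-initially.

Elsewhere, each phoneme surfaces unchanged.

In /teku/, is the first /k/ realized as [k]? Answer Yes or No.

Yes

/k/ (between /e/ and /u/) fails the environment for rule 1, so it stays [k].
The actual realization is [k], which matches [k].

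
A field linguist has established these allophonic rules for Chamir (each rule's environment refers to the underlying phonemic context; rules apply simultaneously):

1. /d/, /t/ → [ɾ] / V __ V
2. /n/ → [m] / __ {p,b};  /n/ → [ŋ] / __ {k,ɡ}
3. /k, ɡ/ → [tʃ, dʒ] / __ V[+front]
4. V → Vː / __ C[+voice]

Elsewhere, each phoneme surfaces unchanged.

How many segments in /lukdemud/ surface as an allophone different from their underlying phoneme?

Segments that undergo a rule: /e/ → [eː] (rule 4); /u/ → [uː] (rule 4).
All other segments surface unchanged.

2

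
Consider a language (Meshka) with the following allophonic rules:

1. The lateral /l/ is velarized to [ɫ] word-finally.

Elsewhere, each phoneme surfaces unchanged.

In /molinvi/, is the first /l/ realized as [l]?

Yes

/l/ (between /o/ and /i/) fails the environment for rule 1, so it stays [l].
The actual realization is [l], which matches [l].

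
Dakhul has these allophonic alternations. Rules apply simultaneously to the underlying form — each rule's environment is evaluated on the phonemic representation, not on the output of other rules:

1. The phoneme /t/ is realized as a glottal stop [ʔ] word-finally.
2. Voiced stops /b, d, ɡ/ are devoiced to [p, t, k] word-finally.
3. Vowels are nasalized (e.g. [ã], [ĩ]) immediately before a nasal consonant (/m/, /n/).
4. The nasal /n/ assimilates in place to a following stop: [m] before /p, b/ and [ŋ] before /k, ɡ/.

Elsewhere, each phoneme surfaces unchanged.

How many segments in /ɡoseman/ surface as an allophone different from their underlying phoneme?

Segments that undergo a rule: /e/ → [ẽ] (rule 3); /a/ → [ã] (rule 3).
All other segments surface unchanged.

2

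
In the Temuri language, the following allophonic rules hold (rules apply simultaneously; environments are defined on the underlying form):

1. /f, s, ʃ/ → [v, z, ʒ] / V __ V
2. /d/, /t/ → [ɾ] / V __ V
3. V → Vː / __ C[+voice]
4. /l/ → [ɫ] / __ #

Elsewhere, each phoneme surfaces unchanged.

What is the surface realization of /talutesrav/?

/t/ (word-initial): rule 2 targets it, but not between two vowels → unchanged [t].
/a/ (between /t/ and /l/) occurs before a voiced consonant → [aː] by rule 3.
/l/ (between /a/ and /u/) is in the target of rule 4 but the environment (word-finally) is not met → [l].
/u/ (between /l/ and /t/): rule 3 targets it, but not before a voiced consonant → unchanged [u].
/t/ meets the environment for rule 2 (between two vowels) → [ɾ].
/e/ (between /t/ and /s/): rule 3 targets it, but not before a voiced consonant → unchanged [e].
/s/ — between /e/ and /r/; rule 1 does not apply here → [s].
/r/ (between /s/ and /a/): no rule targets it → [r].
/a/ meets the environment for rule 3 (before a voiced consonant) → [aː].
/v/ — not in any rule's target class → [v].

[taːluɾesraːv]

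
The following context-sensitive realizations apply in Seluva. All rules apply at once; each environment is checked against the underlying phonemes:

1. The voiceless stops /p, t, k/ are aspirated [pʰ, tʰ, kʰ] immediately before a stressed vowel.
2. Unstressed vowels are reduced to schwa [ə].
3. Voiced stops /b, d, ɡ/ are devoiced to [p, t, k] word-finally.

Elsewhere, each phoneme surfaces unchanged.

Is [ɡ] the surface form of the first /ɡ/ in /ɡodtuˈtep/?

/ɡ/ (word-initial) fails the environment for rule 3, so it stays [ɡ].
The actual realization is [ɡ], which matches [ɡ].

Yes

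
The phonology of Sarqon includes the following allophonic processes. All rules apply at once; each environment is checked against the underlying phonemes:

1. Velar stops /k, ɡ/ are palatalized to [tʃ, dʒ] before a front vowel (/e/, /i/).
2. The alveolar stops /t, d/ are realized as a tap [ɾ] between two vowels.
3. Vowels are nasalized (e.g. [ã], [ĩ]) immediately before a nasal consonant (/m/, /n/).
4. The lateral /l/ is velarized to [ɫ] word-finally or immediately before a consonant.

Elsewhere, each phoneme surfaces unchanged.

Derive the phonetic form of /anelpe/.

/a/ meets the environment for rule 3 (before a nasal consonant) → [ã].
/n/ (between /a/ and /e/) is unaffected → [n].
/e/ (between /n/ and /l/): rule 3 targets it, but not before a nasal consonant → unchanged [e].
/l/ — between /e/ and /p/, word-finally or immediately before a consonant — surfaces as [ɫ] (rule 4).
/p/ (between /l/ and /e/) is unaffected → [p].
/e/ — word-final; rule 3 does not apply here → [e].

[ãneɫpe]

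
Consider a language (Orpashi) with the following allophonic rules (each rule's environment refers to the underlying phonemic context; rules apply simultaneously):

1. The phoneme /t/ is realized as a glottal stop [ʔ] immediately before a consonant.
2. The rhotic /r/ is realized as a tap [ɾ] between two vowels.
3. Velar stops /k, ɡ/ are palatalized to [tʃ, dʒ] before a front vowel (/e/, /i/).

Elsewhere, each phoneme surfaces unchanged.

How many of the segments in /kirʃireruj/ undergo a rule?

Segments that undergo a rule: /k/ → [tʃ] (rule 3); /r/ → [ɾ] (rule 2); /r/ → [ɾ] (rule 2).
All other segments surface unchanged.

3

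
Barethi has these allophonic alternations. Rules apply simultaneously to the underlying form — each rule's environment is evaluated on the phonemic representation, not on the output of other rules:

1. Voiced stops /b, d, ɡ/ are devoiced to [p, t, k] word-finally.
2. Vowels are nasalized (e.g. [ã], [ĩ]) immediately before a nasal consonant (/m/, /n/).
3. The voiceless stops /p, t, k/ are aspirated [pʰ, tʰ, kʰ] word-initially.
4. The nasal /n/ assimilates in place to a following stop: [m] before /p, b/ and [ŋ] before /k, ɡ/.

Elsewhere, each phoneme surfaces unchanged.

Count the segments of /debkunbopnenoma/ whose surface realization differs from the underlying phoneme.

4

Segments that undergo a rule: /u/ → [ũ] (rule 2); /n/ → [m] (rule 4); /e/ → [ẽ] (rule 2); /o/ → [õ] (rule 2).
All other segments surface unchanged.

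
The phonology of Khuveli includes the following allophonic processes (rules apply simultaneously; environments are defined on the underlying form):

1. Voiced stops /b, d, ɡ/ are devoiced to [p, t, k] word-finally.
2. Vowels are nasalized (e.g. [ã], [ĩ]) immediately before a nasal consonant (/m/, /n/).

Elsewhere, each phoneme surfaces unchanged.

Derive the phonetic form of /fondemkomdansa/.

/f/ (word-initial) is unaffected → [f].
Rule 2 applies to /o/ (between /f/ and /n/: before a nasal consonant) → [õ].
/n/ (between /o/ and /d/): no rule targets it → [n].
/d/ (between /n/ and /e/) fails the environment for rule 1, so it stays [d].
/e/ meets the environment for rule 2 (before a nasal consonant) → [ẽ].
/m/ stays [m].
/k/ (between /m/ and /o/): no rule targets it → [k].
Rule 2 applies to /o/ (between /k/ and /m/: before a nasal consonant) → [õ].
/m/ stays [m].
/d/ (between /m/ and /a/): rule 1 targets it, but not word-finally → unchanged [d].
/a/ (between /d/ and /n/): before a nasal consonant, so rule 2 applies → [ã].
/n/ — not in any rule's target class → [n].
/s/ (between /n/ and /a/): no rule targets it → [s].
/a/ — word-final; rule 2 does not apply here → [a].

[fõndẽmkõmdãnsa]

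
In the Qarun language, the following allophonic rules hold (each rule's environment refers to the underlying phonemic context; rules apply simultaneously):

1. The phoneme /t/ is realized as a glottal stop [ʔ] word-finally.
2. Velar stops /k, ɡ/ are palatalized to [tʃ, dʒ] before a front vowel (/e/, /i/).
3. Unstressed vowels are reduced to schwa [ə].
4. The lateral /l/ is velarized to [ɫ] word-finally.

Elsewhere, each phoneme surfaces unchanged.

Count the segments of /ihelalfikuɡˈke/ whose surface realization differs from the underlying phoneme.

Segments that undergo a rule: /i/ → [ə] (rule 3); /e/ → [ə] (rule 3); /a/ → [ə] (rule 3); /i/ → [ə] (rule 3); /u/ → [ə] (rule 3); /k/ → [tʃ] (rule 2).
All other segments surface unchanged.

6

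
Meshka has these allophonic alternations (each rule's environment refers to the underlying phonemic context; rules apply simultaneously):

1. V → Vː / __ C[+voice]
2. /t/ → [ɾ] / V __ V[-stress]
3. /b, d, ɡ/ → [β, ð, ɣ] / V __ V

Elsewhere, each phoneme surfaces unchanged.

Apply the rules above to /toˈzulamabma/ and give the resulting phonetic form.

/t/ (word-initial) is in the target of rule 2 but the environment (between a vowel and a following unstressed vowel) is not met → [t].
/o/ meets the environment for rule 1 (before a voiced consonant) → [oː].
/z/ (between /o/ and /u/): no rule targets it → [z].
/u/ meets the environment for rule 1 (before a voiced consonant) → [uː].
/l/ (between /u/ and /a/): no rule targets it → [l].
/a/ — between /l/ and /m/, before a voiced consonant — surfaces as [aː] (rule 1).
/m/ (between /a/ and /a/): no rule targets it → [m].
/a/ — between /m/ and /b/, before a voiced consonant — surfaces as [aː] (rule 1).
/b/ (between /a/ and /m/) is in the target of rule 3 but the environment (between two vowels) is not met → [b].
/m/ stays [m].
/a/ (word-final): rule 1 targets it, but not before a voiced consonant → unchanged [a].

[toːˈzuːlaːmaːbma]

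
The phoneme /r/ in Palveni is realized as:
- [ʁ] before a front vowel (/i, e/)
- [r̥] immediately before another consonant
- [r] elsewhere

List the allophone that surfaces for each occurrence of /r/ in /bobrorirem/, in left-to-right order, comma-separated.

Occurrence 1 (position 4): no conditioning environment matches → elsewhere allophone [r].
Occurrence 2 (position 6): before a front vowel (/i, e/) → [ʁ].
Occurrence 3 (position 8): before a front vowel (/i, e/) → [ʁ].

[r], [ʁ], [ʁ]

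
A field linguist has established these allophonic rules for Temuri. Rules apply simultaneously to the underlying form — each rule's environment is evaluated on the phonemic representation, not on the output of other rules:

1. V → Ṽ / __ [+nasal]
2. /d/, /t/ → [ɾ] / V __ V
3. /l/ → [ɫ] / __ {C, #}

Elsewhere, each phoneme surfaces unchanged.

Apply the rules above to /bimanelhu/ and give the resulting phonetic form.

[bĩmãneɫhu]

/i/ meets the environment for rule 1 (before a nasal consonant) → [ĩ].
/a/ (between /m/ and /n/) occurs before a nasal consonant → [ã] by rule 1.
/e/ (between /n/ and /l/): rule 1 targets it, but not before a nasal consonant → unchanged [e].
/l/ (between /e/ and /h/) occurs word-finally or immediately before a consonant → [ɫ] by rule 3.
/u/ (word-final): rule 1 targets it, but not before a nasal consonant → unchanged [u].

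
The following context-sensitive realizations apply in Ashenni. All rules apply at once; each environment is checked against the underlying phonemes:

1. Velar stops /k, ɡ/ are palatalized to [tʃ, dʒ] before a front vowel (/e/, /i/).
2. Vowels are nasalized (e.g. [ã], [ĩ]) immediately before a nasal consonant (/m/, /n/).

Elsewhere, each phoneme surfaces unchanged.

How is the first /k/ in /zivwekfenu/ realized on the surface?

/k/ (between /e/ and /f/) is in the target of rule 1 but the environment (before a front vowel) is not met → [k].

[k]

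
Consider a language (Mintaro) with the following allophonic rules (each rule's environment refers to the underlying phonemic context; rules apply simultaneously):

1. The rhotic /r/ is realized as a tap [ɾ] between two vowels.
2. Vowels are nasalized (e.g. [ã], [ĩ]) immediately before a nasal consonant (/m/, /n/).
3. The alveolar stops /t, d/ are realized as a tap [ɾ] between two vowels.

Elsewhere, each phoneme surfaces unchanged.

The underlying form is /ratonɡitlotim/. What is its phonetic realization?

[raɾõnɡitloɾĩm]

/r/ (word-initial) is in the target of rule 1 but the environment (between two vowels) is not met → [r].
/a/ (between /r/ and /t/) is in the target of rule 2 but the environment (before a nasal consonant) is not met → [a].
Rule 3 applies to /t/ (between /a/ and /o/: between two vowels) → [ɾ].
/o/ (between /t/ and /n/) occurs before a nasal consonant → [õ] by rule 2.
/n/ — not in any rule's target class → [n].
/ɡ/ — not in any rule's target class → [ɡ].
/i/ (between /ɡ/ and /t/) is in the target of rule 2 but the environment (before a nasal consonant) is not met → [i].
/t/ (between /i/ and /l/): rule 3 targets it, but not between two vowels → unchanged [t].
/l/ (between /t/ and /o/): no rule targets it → [l].
/o/ (between /l/ and /t/) fails the environment for rule 2, so it stays [o].
/t/ — between /o/ and /i/, between two vowels — surfaces as [ɾ] (rule 3).
/i/ meets the environment for rule 2 (before a nasal consonant) → [ĩ].
/m/ — not in any rule's target class → [m].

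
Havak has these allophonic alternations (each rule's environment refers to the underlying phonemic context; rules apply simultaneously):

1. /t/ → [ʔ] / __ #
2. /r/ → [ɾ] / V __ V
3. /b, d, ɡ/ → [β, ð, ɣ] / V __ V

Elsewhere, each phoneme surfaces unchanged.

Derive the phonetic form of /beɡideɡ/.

[beɣiðeɡ]

/b/ — word-initial; rule 3 does not apply here → [b].
/e/ — not in any rule's target class → [e].
/ɡ/ meets the environment for rule 3 (between two vowels) → [ɣ].
/i/ stays [i].
/d/ meets the environment for rule 3 (between two vowels) → [ð].
/e/ (between /d/ and /ɡ/): no rule targets it → [e].
/ɡ/ (word-final) fails the environment for rule 3, so it stays [ɡ].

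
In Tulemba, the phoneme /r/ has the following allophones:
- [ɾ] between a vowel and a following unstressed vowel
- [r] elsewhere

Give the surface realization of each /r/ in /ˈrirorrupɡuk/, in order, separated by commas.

[r], [ɾ], [r], [r]

Occurrence 1 (position 1): no conditioning environment matches → elsewhere allophone [r].
Occurrence 2 (position 3): between a vowel and a following unstressed vowel → [ɾ].
Occurrence 3 (position 5): no conditioning environment matches → elsewhere allophone [r].
Occurrence 4 (position 6): no conditioning environment matches → elsewhere allophone [r].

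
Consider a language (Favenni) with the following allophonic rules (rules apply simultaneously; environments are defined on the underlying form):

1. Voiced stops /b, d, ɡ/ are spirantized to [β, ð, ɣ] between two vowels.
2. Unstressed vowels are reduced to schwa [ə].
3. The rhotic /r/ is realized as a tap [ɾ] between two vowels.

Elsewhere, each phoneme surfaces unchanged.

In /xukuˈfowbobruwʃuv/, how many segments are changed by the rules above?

5

Segments that undergo a rule: /u/ → [ə] (rule 2); /u/ → [ə] (rule 2); /o/ → [ə] (rule 2); /u/ → [ə] (rule 2); /u/ → [ə] (rule 2).
All other segments surface unchanged.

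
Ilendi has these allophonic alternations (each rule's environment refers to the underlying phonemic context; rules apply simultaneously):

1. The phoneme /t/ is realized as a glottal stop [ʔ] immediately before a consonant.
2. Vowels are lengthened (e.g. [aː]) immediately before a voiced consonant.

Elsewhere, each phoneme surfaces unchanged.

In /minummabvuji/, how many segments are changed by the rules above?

4

Segments that undergo a rule: /i/ → [iː] (rule 2); /u/ → [uː] (rule 2); /a/ → [aː] (rule 2); /u/ → [uː] (rule 2).
All other segments surface unchanged.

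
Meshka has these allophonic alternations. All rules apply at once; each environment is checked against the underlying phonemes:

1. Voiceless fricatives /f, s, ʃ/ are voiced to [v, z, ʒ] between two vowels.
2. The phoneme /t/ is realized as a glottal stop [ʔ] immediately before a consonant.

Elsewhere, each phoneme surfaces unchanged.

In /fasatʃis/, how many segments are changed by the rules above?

Segments that undergo a rule: /s/ → [z] (rule 1); /t/ → [ʔ] (rule 2).
All other segments surface unchanged.

2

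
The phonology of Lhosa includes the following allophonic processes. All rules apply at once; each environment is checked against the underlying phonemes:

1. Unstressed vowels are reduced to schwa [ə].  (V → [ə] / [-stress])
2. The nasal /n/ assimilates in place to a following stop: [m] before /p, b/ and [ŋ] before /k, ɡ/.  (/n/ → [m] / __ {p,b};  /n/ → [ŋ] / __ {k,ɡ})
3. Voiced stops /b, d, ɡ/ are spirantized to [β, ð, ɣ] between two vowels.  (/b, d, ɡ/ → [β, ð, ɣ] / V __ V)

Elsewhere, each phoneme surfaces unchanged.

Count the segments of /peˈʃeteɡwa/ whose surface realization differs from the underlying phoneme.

Segments that undergo a rule: /e/ → [ə] (rule 1); /e/ → [ə] (rule 1); /a/ → [ə] (rule 1).
All other segments surface unchanged.

3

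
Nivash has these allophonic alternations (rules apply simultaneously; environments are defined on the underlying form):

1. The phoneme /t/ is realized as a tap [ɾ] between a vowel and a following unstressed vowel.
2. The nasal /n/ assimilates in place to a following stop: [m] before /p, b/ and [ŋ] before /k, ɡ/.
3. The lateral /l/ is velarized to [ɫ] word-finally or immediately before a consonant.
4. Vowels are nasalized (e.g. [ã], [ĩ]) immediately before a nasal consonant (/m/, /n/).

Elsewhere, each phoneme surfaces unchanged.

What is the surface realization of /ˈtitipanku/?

[ˈtiɾipãŋku]

/t/ — word-initial; rule 1 does not apply here → [t].
/i/ (between /t/ and /t/) is in the target of rule 4 but the environment (before a nasal consonant) is not met → [i].
Rule 1 applies to /t/ (between /i/ and /i/: between a vowel and a following unstressed vowel) → [ɾ].
/i/ — between /t/ and /p/; rule 4 does not apply here → [i].
/p/ (between /i/ and /a/) is unaffected → [p].
/a/ (between /p/ and /n/) occurs before a nasal consonant → [ã] by rule 4.
/n/ — between /a/ and /k/, before a labial or velar stop — surfaces as [ŋ] (rule 2).
/k/ (between /n/ and /u/) is unaffected → [k].
/u/ — word-final; rule 4 does not apply here → [u].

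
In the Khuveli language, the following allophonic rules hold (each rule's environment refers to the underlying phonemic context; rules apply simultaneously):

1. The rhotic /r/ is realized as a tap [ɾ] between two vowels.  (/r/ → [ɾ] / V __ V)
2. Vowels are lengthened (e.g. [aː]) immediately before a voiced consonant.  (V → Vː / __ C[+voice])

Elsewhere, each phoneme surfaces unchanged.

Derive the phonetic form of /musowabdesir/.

/m/ stays [m].
/u/ (between /m/ and /s/) fails the environment for rule 2, so it stays [u].
/s/ — not in any rule's target class → [s].
/o/ — between /s/ and /w/, before a voiced consonant — surfaces as [oː] (rule 2).
/w/ stays [w].
Rule 2 applies to /a/ (between /w/ and /b/: before a voiced consonant) → [aː].
/b/ stays [b].
/d/ (between /b/ and /e/) is unaffected → [d].
/e/ (between /d/ and /s/) fails the environment for rule 2, so it stays [e].
/s/ (between /e/ and /i/) is unaffected → [s].
/i/ (between /s/ and /r/): before a voiced consonant, so rule 2 applies → [iː].
/r/ — word-final; rule 1 does not apply here → [r].

[musoːwaːbdesiːr]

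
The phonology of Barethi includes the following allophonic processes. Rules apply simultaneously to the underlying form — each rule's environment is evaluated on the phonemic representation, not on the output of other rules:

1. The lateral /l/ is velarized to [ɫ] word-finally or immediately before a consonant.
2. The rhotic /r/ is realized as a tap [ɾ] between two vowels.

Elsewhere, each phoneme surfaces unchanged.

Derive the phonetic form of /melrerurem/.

[meɫreɾuɾem]

/l/ meets the environment for rule 1 (word-finally or immediately before a consonant) → [ɫ].
/r/ — between /l/ and /e/; rule 2 does not apply here → [r].
/r/ (between /e/ and /u/): between two vowels, so rule 2 applies → [ɾ].
/r/ — between /u/ and /e/, between two vowels — surfaces as [ɾ] (rule 2).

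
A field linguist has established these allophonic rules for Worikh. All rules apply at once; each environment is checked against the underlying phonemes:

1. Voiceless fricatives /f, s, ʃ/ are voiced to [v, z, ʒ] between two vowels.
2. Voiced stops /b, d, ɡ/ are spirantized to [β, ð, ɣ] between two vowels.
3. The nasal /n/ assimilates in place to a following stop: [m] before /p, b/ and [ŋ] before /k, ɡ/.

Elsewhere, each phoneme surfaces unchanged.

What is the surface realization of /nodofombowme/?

/n/ (word-initial) is in the target of rule 3 but the environment (before a labial or velar stop) is not met → [n].
/o/ (between /n/ and /d/): no rule targets it → [o].
/d/ — between /o/ and /o/, between two vowels — surfaces as [ð] (rule 2).
/o/ (between /d/ and /f/) is unaffected → [o].
/f/ (between /o/ and /o/): between two vowels, so rule 1 applies → [v].
/o/ — not in any rule's target class → [o].
/m/ stays [m].
/b/ (between /m/ and /o/): rule 2 targets it, but not between two vowels → unchanged [b].
/o/ (between /b/ and /w/): no rule targets it → [o].
/w/ stays [w].
/m/ (between /w/ and /e/): no rule targets it → [m].
/e/ (word-final): no rule targets it → [e].

[noðovombowme]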